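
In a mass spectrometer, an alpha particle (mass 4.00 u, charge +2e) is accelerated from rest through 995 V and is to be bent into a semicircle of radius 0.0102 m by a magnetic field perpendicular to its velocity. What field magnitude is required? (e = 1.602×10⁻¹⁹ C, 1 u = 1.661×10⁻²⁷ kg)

B ≈ 0.630 T

v = √(2|q|V/m) = √(2·3.204×10⁻¹⁹·995/6.644×10⁻²⁷) ≈ 3.098×10⁵ m/s.
B = mv/(|q|r) = (6.644×10⁻²⁷)(3.098×10⁵)/((3.204×10⁻¹⁹)(0.0102)) ≈ 0.630 T.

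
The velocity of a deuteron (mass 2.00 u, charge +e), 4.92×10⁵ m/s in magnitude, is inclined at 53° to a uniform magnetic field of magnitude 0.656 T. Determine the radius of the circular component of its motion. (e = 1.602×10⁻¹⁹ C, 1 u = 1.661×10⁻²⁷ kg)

v⊥ = v sinθ = 4.92×10⁵·sin53° ≈ 3.929×10⁵ m/s.
r = m v⊥/(|q|B) = (3.322×10⁻²⁷)(3.929×10⁵)/((1.602×10⁻¹⁹)(0.656)) ≈ 0.0124 m.

r ≈ 0.0124 m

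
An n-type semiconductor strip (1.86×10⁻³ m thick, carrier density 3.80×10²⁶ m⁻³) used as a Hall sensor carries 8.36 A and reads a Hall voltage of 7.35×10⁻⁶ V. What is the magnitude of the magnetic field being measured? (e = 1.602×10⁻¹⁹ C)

B ≈ 0.0995 T

From V_H = IB/(n e t), B = V_H n e t / I.
B = (7.35×10⁻⁶)(3.80×10²⁶)(1.602×10⁻¹⁹)(1.86×10⁻³)/8.36 ≈ 0.0995 T.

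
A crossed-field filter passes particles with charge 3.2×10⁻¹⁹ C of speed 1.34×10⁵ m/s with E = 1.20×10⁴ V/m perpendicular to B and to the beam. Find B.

B = 0.0896 T

Balance of forces in the selector: qE = qvB ⇒ B = E/v.
B = 1.20×10⁴/1.34×10⁵ = 0.0896 T.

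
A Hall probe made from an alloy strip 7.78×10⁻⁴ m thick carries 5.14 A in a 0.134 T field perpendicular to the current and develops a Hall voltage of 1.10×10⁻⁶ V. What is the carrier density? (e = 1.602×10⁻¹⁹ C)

n ≈ 5.02×10²⁷ m⁻³

From V_H = IB/(n e t), n = IB/(V_H e t).
n = (5.14)(0.134)/((1.10×10⁻⁶)(1.602×10⁻¹⁹)(7.78×10⁻⁴)) ≈ 5.02×10²⁷ m⁻³.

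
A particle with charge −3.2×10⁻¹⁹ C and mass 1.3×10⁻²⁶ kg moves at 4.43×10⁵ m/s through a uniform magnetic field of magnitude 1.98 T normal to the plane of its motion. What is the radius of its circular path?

r ≈ 9.09×10⁻³ m

The magnetic force provides the centripetal force: |q|vB = mv²/r.
r = mv/(|q|B) = (1.3×10⁻²⁶)(4.43×10⁵)/((3.2×10⁻¹⁹)(1.98)) ≈ 9.09×10⁻³ m.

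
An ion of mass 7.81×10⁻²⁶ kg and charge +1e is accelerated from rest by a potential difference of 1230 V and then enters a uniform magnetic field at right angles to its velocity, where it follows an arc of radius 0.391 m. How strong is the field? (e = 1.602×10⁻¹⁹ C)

v = √(2|q|V/m) = √(2·1.602×10⁻¹⁹·1230/7.81×10⁻²⁶) ≈ 7.104×10⁴ m/s.
B = mv/(|q|r) = (7.81×10⁻²⁶)(7.104×10⁴)/((1.602×10⁻¹⁹)(0.391)) ≈ 0.0886 T.

B ≈ 0.0886 T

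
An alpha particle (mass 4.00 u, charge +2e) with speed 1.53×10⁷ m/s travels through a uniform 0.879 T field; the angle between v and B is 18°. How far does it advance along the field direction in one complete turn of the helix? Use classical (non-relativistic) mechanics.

p ≈ 2.16 m

v∥ = v cosθ = 1.53×10⁷·cos18° ≈ 1.455×10⁷ m/s.
T = 2πm/(|q|B) = 2π(6.644×10⁻²⁷)/((3.204×10⁻¹⁹)(0.879)) ≈ 1.482×10⁻⁷ s.
pitch = v∥ T = (1.455×10⁷)(1.482×10⁻⁷) ≈ 2.16 m.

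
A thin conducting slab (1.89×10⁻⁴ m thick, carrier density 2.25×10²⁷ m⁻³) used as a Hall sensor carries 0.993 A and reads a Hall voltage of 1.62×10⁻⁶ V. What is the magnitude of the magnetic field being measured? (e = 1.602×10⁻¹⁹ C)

From V_H = IB/(n e t), B = V_H n e t / I.
B = (1.62×10⁻⁶)(2.25×10²⁷)(1.602×10⁻¹⁹)(1.89×10⁻⁴)/0.993 ≈ 0.111 T.

B ≈ 0.111 T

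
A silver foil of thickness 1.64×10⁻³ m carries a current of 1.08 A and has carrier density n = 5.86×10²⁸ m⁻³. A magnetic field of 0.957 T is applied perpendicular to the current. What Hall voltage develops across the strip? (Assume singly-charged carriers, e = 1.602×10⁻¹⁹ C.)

V_H ≈ 6.71×10⁻⁸ V

V_H = IB/(n e t).
V_H = (1.08)(0.957)/((5.86×10²⁸)(1.602×10⁻¹⁹)(1.64×10⁻³)) ≈ 6.71×10⁻⁸ V.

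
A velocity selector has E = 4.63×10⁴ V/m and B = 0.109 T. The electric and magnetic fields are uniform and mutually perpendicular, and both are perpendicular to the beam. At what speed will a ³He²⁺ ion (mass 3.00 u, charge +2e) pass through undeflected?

v = 4.25×10⁵ m/s

Zero net Lorentz force requires |qE| = |q v×B|, i.e. E = vB.
v = E/B = 4.63×10⁴/0.109 = 4.25×10⁵ m/s.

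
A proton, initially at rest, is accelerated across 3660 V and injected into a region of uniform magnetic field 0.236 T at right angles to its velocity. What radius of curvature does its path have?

Acceleration: |q|V = ½mv² ⇒ v = √(2|q|V/m) = √(2·1.602×10⁻¹⁹·3660/1.673×10⁻²⁷) ≈ 8.372×10⁵ m/s.
In the field: r = mv/(|q|B) = (1.673×10⁻²⁷)(8.372×10⁵)/((1.602×10⁻¹⁹)(0.236)) ≈ 0.0370 m.

r ≈ 0.0370 m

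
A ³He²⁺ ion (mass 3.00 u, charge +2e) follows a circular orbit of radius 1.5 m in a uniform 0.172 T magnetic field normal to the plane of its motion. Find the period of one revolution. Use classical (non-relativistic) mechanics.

T ≈ 5.68×10⁻⁷ s

The cyclotron period depends only on m, q, B: T = 2πm/(|q|B).
T = 2π(4.983×10⁻²⁷)/((3.204×10⁻¹⁹)(0.172)) ≈ 5.68×10⁻⁷ s.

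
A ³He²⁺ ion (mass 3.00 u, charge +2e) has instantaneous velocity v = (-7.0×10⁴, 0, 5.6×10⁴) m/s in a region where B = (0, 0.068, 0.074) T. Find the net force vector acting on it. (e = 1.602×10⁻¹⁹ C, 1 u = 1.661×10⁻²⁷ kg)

F ≈ (-1.22×10⁻¹⁵, 1.66×10⁻¹⁵, -1.53×10⁻¹⁵) N

v×B = (-3810, 5180, -4760) N/C.
F = q v×B = (3.204×10⁻¹⁹ C)·(-3810, 5180, -4760) = (-1.22×10⁻¹⁵, 1.66×10⁻¹⁵, -1.53×10⁻¹⁵) N.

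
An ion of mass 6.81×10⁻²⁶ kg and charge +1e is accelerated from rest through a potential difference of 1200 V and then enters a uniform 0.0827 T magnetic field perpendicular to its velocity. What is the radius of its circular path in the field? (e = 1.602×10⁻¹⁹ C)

Acceleration: |q|V = ½mv² ⇒ v = √(2|q|V/m) = √(2·1.602×10⁻¹⁹·1200/6.81×10⁻²⁶) ≈ 7.514×10⁴ m/s.
In the field: r = mv/(|q|B) = (6.81×10⁻²⁶)(7.514×10⁴)/((1.602×10⁻¹⁹)(0.0827)) ≈ 0.386 m.

r ≈ 0.386 m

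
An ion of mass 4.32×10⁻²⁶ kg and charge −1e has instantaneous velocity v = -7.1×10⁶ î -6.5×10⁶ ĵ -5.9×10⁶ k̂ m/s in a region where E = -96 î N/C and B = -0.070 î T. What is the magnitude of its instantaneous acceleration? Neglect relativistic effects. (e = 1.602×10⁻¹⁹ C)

|a| ≈ 2.28×10¹² m/s²

v×B = (0, 4.13×10⁵, -4.55×10⁵) N/C.
E + v×B = (-96.0, 4.13×10⁵, -4.55×10⁵) N/C.
F = q(E + v×B) = (−1.602×10⁻¹⁹ C)·(-96.0, 4.13×10⁵, -4.55×10⁵) = (1.54×10⁻¹⁷, -6.62×10⁻¹⁴, 7.29×10⁻¹⁴) N.
|a| = |F|/m = 9.844×10⁻¹⁴/4.32×10⁻²⁶ ≈ 2.28×10¹² m/s².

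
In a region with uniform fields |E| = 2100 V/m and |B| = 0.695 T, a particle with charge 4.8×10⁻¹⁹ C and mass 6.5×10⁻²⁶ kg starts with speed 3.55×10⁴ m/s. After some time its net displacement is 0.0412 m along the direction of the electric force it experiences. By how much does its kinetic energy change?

ΔKE ≈ 4.15×10⁻¹⁷ J

The magnetic force is always ⟂ v and does no work; only the electric force changes KE.
ΔKE = F_E · d = |q|E d = (4.8×10⁻¹⁹)(2100)(0.0412) ≈ 4.15×10⁻¹⁷ J.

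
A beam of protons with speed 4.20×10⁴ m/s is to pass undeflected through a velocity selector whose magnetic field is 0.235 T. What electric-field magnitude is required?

For straight-line motion qE = qvB, so E = vB.
E = 4.20×10⁴ × 0.235 = 9870 V/m.

E = 9870 V/m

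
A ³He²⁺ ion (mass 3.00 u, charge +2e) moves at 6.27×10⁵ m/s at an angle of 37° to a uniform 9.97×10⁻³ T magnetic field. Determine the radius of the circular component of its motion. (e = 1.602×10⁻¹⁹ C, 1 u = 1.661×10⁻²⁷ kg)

r ≈ 0.589 m

v⊥ = v sinθ = 6.27×10⁵·sin37° ≈ 3.773×10⁵ m/s.
r = m v⊥/(|q|B) = (4.983×10⁻²⁷)(3.773×10⁵)/((3.204×10⁻¹⁹)(9.97×10⁻³)) ≈ 0.589 m.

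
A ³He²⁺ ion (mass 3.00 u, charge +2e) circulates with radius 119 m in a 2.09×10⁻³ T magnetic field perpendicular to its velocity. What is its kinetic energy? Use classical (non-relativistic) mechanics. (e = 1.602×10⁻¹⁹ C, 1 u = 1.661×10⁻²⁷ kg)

v = |q|Br/m, then KE = ½mv² = (qBr)²/(2m).
v = (3.204×10⁻¹⁹)(2.09×10⁻³)(119)/4.983×10⁻²⁷ ≈ 1.599×10⁷ m/s.
KE = ½(4.983×10⁻²⁷)(1.599×10⁷)² ≈ 6.37×10⁻¹³ J = 3.98×10⁶ eV.

KE ≈ 3.98×10⁶ eV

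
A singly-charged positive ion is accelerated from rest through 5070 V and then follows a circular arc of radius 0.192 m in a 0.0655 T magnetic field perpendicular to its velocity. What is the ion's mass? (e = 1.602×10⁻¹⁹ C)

m ≈ 2.50×10⁻²⁷ kg

Combine |q|V = ½mv² and r = mv/(|q|B): eliminate v to get m = qB²r²/(2V).
m = (1.602×10⁻¹⁹)(0.0655)²(0.192)²/(2·5070) ≈ 2.50×10⁻²⁷ kg.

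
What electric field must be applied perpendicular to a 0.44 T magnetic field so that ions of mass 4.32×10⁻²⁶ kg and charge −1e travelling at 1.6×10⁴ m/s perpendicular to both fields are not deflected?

For straight-line motion qE = qvB, so E = vB.
E = 1.6×10⁴ × 0.44 = 7000 V/m.

E = 7000 V/m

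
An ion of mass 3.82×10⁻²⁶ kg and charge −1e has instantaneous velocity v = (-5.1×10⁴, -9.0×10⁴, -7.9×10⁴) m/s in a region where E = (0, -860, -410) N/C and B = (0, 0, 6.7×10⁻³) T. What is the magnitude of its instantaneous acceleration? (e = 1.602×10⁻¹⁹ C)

|a| ≈ 3.75×10⁹ m/s²

v×B = (-603, 342, 0) N/C.
E + v×B = (-603, -518, -410) N/C.
F = q(E + v×B) = (−1.602×10⁻¹⁹ C)·(-603, -518, -410) = (9.66×10⁻¹⁷, 8.30×10⁻¹⁷, 6.57×10⁻¹⁷) N.
|a| = |F|/m = 1.433×10⁻¹⁶/3.82×10⁻²⁶ ≈ 3.75×10⁹ m/s².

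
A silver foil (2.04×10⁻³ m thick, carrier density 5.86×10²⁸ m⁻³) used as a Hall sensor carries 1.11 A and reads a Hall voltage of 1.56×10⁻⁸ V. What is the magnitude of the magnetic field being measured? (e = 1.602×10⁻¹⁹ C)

B ≈ 0.269 T

From V_H = IB/(n e t), B = V_H n e t / I.
B = (1.56×10⁻⁸)(5.86×10²⁸)(1.602×10⁻¹⁹)(2.04×10⁻³)/1.11 ≈ 0.269 T.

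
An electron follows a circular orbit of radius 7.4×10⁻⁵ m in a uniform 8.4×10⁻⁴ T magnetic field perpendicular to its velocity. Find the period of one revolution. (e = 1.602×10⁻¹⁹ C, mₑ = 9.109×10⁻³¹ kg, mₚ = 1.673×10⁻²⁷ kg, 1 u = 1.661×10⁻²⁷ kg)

The cyclotron period depends only on m, q, B: T = 2πm/(|q|B).
T = 2π(9.109×10⁻³¹)/((1.602×10⁻¹⁹)(8.4×10⁻⁴)) ≈ 4.3×10⁻⁸ s.

T ≈ 4.3×10⁻⁸ s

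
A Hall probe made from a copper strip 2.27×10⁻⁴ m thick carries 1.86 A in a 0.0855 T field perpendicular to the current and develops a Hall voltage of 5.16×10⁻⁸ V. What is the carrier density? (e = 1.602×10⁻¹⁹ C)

From V_H = IB/(n e t), n = IB/(V_H e t).
n = (1.86)(0.0855)/((5.16×10⁻⁸)(1.602×10⁻¹⁹)(2.27×10⁻⁴)) ≈ 8.48×10²⁸ m⁻³.

n ≈ 8.48×10²⁸ m⁻³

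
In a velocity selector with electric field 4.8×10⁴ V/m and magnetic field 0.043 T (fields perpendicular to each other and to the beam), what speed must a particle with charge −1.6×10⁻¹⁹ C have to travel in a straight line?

For undeflected motion the electric and magnetic forces balance: qE = qvB.
v = E/B = 4.8×10⁴/0.043 = 1.1×10⁶ m/s.

v = 1.1×10⁶ m/s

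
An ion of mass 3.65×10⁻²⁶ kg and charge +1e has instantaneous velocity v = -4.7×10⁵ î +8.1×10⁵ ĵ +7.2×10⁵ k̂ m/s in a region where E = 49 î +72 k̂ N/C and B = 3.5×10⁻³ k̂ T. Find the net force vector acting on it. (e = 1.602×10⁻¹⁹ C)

v×B = (2840, 1640, 0) N/C.
E + v×B = (2880, 1640, 72.0) N/C.
F = q(E + v×B) = (1.602×10⁻¹⁹ C)·(2880, 1640, 72.0) = (4.62×10⁻¹⁶, 2.64×10⁻¹⁶, 1.15×10⁻¹⁷) N.

F ≈ (4.62×10⁻¹⁶, 2.64×10⁻¹⁶, 1.15×10⁻¹⁷) N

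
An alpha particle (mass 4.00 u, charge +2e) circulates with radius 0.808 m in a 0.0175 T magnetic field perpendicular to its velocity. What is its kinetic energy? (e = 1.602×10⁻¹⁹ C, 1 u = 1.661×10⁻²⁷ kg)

v = |q|Br/m, then KE = ½mv² = (qBr)²/(2m).
v = (3.204×10⁻¹⁹)(0.0175)(0.808)/6.644×10⁻²⁷ ≈ 6.819×10⁵ m/s.
KE = ½(6.644×10⁻²⁷)(6.819×10⁵)² ≈ 1.54×10⁻¹⁵ J = 9640 eV.

KE ≈ 9640 eV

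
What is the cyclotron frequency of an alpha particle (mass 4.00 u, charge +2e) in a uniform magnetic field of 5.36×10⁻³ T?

f ≈ 4.11×10⁴ Hz

f = |q|B/(2πm).
f = (3.204×10⁻¹⁹)(5.36×10⁻³)/(2π·6.644×10⁻²⁷) ≈ 4.11×10⁴ Hz.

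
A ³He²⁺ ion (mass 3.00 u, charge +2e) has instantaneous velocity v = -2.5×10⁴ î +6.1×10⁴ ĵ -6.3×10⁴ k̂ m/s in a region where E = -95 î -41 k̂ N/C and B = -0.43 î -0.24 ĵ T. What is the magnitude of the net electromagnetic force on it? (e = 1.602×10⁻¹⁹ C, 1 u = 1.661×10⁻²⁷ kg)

v×B = (-1.51×10⁴, 2.71×10⁴, 3.22×10⁴) N/C.
E + v×B = (-1.52×10⁴, 2.71×10⁴, 3.22×10⁴) N/C.
F = q(E + v×B) = (3.204×10⁻¹⁹ C)·(-1.52×10⁴, 2.71×10⁴, 3.22×10⁴) = (-4.87×10⁻¹⁵, 8.68×10⁻¹⁵, 1.03×10⁻¹⁴) N.
|F| = 1.43×10⁻¹⁴ N.

|F| ≈ 1.43×10⁻¹⁴ N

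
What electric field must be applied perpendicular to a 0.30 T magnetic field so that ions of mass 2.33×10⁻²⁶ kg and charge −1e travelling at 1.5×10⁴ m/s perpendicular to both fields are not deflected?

E = 4500 V/m

For straight-line motion qE = qvB, so E = vB.
E = 1.5×10⁴ × 0.30 = 4500 V/m.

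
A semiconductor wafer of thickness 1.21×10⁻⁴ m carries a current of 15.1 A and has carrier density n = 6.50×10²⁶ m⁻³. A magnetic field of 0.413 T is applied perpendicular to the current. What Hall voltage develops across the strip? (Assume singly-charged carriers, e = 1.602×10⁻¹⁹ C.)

V_H = IB/(n e t).
V_H = (15.1)(0.413)/((6.50×10²⁶)(1.602×10⁻¹⁹)(1.21×10⁻⁴)) ≈ 4.95×10⁻⁴ V.

V_H ≈ 4.95×10⁻⁴ V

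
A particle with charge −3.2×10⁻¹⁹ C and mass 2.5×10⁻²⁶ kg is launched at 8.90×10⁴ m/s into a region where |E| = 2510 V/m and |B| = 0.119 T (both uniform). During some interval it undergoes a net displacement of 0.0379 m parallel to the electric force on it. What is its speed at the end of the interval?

B does no work; ΔKE = |q|E d.
½mv_f² = ½mv₀² + |q|Ed = ½(2.5×10⁻²⁶)(8.90×10⁴)² + (3.2×10⁻¹⁹)(2510)(0.0379) ≈ 9.901×10⁻¹⁷ J + 3.044×10⁻¹⁷ J ≈ 1.295×10⁻¹⁶ J.
v_f = √(2·1.295×10⁻¹⁶/2.5×10⁻²⁶) ≈ 1.02×10⁵ m/s.

v_f ≈ 1.02×10⁵ m/s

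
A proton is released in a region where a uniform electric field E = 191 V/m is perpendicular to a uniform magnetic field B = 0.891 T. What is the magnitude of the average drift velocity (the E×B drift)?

v_d ≈ 214 m/s

The E×B drift speed is v_d = E/B.
v_d = 191/0.891 = 214 m/s.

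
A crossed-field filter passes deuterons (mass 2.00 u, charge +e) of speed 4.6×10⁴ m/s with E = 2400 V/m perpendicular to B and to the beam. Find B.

Balance of forces in the selector: qE = qvB ⇒ B = E/v.
B = 2400/4.6×10⁴ = 0.052 T.

B = 0.052 T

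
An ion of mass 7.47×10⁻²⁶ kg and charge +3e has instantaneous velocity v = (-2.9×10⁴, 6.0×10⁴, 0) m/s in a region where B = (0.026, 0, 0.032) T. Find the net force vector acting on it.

F ≈ (9.23×10⁻¹⁶, 4.46×10⁻¹⁶, -7.50×10⁻¹⁶) N

v×B = (1920, 928, -1560) N/C.
F = q v×B = (4.806×10⁻¹⁹ C)·(1920, 928, -1560) = (9.23×10⁻¹⁶, 4.46×10⁻¹⁶, -7.50×10⁻¹⁶) N.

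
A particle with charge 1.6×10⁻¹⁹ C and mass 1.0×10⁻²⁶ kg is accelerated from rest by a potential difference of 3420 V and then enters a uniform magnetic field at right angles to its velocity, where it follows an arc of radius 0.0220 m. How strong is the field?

v = √(2|q|V/m) = √(2·1.6×10⁻¹⁹·3420/1.0×10⁻²⁶) ≈ 3.308×10⁵ m/s.
B = mv/(|q|r) = (1.0×10⁻²⁶)(3.308×10⁵)/((1.6×10⁻¹⁹)(0.0220)) ≈ 0.940 T.

B ≈ 0.940 T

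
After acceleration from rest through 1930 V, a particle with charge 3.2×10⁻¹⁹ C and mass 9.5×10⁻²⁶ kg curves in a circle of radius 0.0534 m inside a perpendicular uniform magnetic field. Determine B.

B ≈ 0.634 T

v = √(2|q|V/m) = √(2·3.2×10⁻¹⁹·1930/9.5×10⁻²⁶) ≈ 1.140×10⁵ m/s.
B = mv/(|q|r) = (9.5×10⁻²⁶)(1.140×10⁵)/((3.2×10⁻¹⁹)(0.0534)) ≈ 0.634 T.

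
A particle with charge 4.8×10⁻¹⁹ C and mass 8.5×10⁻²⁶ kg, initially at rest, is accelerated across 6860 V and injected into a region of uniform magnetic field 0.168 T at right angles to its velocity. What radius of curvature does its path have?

r ≈ 0.293 m

Acceleration: |q|V = ½mv² ⇒ v = √(2|q|V/m) = √(2·4.8×10⁻¹⁹·6860/8.5×10⁻²⁶) ≈ 2.783×10⁵ m/s.
In the field: r = mv/(|q|B) = (8.5×10⁻²⁶)(2.783×10⁵)/((4.8×10⁻¹⁹)(0.168)) ≈ 0.293 m.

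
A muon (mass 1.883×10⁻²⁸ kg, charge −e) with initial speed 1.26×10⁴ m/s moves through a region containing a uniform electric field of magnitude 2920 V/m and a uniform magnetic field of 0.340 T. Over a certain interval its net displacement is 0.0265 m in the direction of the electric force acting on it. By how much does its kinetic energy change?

ΔKE ≈ 1.24×10⁻¹⁷ J

The magnetic force is always ⟂ v and does no work; only the electric force changes KE.
ΔKE = F_E · d = |q|E d = (1.602×10⁻¹⁹)(2920)(0.0265) ≈ 1.24×10⁻¹⁷ J.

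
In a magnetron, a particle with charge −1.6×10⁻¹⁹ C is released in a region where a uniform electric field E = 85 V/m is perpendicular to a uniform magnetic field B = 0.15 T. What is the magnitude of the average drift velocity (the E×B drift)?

The E×B drift speed is v_d = E/B.
v_d = 85/0.15 = 570 m/s.

v_d ≈ 570 m/s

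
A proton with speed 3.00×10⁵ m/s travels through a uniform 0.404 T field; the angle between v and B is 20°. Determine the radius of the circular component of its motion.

r ≈ 2.65×10⁻³ m

v⊥ = v sinθ = 3.00×10⁵·sin20° ≈ 1.026×10⁵ m/s.
r = m v⊥/(|q|B) = (1.673×10⁻²⁷)(1.026×10⁵)/((1.602×10⁻¹⁹)(0.404)) ≈ 2.65×10⁻³ m.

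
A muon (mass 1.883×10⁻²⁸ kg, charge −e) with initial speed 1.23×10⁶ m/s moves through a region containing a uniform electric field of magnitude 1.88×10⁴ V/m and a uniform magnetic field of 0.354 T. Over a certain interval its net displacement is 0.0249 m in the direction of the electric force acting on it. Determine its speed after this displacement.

B does no work; ΔKE = |q|E d.
½mv_f² = ½mv₀² + |q|Ed = ½(1.883×10⁻²⁸)(1.23×10⁶)² + (1.602×10⁻¹⁹)(1.88×10⁴)(0.0249) ≈ 1.424×10⁻¹⁶ J + 7.499×10⁻¹⁷ J ≈ 2.174×10⁻¹⁶ J.
v_f = √(2·2.174×10⁻¹⁶/1.883×10⁻²⁸) ≈ 1.52×10⁶ m/s.

v_f ≈ 1.52×10⁶ m/s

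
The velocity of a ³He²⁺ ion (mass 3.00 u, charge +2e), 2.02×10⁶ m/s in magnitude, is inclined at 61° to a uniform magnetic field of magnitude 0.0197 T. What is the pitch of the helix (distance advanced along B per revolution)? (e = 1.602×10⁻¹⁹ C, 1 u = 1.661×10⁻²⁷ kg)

p ≈ 4.86 m

v∥ = v cosθ = 2.02×10⁶·cos61° ≈ 9.793×10⁵ m/s.
T = 2πm/(|q|B) = 2π(4.983×10⁻²⁷)/((3.204×10⁻¹⁹)(0.0197)) ≈ 4.960×10⁻⁶ s.
pitch = v∥ T = (9.793×10⁵)(4.960×10⁻⁶) ≈ 4.86 m.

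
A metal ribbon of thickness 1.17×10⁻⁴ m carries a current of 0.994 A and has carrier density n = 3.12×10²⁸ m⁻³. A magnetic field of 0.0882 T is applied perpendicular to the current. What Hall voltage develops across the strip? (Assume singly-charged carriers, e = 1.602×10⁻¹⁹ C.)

V_H = IB/(n e t).
V_H = (0.994)(0.0882)/((3.12×10²⁸)(1.602×10⁻¹⁹)(1.17×10⁻⁴)) ≈ 1.50×10⁻⁷ V.

V_H ≈ 1.50×10⁻⁷ V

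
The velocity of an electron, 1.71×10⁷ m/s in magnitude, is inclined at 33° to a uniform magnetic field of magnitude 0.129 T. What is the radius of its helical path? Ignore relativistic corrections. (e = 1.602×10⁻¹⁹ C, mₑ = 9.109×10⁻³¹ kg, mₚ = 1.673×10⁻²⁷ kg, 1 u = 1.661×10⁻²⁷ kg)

v⊥ = v sinθ = 1.71×10⁷·sin33° ≈ 9.313×10⁶ m/s.
r = m v⊥/(|q|B) = (9.109×10⁻³¹)(9.313×10⁶)/((1.602×10⁻¹⁹)(0.129)) ≈ 4.11×10⁻⁴ m.

r ≈ 4.11×10⁻⁴ m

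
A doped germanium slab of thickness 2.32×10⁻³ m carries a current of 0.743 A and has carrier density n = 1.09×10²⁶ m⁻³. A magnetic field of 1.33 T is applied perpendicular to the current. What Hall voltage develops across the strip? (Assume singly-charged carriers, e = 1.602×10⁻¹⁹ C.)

V_H = IB/(n e t).
V_H = (0.743)(1.33)/((1.09×10²⁶)(1.602×10⁻¹⁹)(2.32×10⁻³)) ≈ 2.44×10⁻⁵ V.

V_H ≈ 2.44×10⁻⁵ V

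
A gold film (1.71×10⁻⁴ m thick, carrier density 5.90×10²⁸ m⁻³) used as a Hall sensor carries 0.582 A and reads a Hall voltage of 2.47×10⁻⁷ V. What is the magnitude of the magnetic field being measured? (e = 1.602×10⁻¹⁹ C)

B ≈ 0.686 T

From V_H = IB/(n e t), B = V_H n e t / I.
B = (2.47×10⁻⁷)(5.90×10²⁸)(1.602×10⁻¹⁹)(1.71×10⁻⁴)/0.582 ≈ 0.686 T.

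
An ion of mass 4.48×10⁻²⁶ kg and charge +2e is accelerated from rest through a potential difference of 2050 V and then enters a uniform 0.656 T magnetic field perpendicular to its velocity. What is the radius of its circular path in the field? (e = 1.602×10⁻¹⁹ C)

r ≈ 0.0365 m

Acceleration: |q|V = ½mv² ⇒ v = √(2|q|V/m) = √(2·3.204×10⁻¹⁹·2050/4.48×10⁻²⁶) ≈ 1.712×10⁵ m/s.
In the field: r = mv/(|q|B) = (4.48×10⁻²⁶)(1.712×10⁵)/((3.204×10⁻¹⁹)(0.656)) ≈ 0.0365 m.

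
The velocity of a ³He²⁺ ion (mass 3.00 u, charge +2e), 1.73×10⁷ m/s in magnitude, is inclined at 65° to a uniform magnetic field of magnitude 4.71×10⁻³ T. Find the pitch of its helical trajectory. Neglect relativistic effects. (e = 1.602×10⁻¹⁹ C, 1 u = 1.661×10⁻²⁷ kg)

p ≈ 152 m

v∥ = v cosθ = 1.73×10⁷·cos65° ≈ 7.311×10⁶ m/s.
T = 2πm/(|q|B) = 2π(4.983×10⁻²⁷)/((3.204×10⁻¹⁹)(4.71×10⁻³)) ≈ 2.075×10⁻⁵ s.
pitch = v∥ T = (7.311×10⁶)(2.075×10⁻⁵) ≈ 152 m.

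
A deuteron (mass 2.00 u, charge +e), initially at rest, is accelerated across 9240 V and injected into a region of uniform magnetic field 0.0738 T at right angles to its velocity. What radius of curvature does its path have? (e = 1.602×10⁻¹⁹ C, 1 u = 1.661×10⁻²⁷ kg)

Acceleration: |q|V = ½mv² ⇒ v = √(2|q|V/m) = √(2·1.602×10⁻¹⁹·9240/3.322×10⁻²⁷) ≈ 9.440×10⁵ m/s.
In the field: r = mv/(|q|B) = (3.322×10⁻²⁷)(9.440×10⁵)/((1.602×10⁻¹⁹)(0.0738)) ≈ 0.265 m.

r ≈ 0.265 m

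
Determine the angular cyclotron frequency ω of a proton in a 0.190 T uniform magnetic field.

ω ≈ 1.82×10⁷ rad/s

ω = |q|B/m.
ω = (1.602×10⁻¹⁹)(0.190)/1.673×10⁻²⁷ ≈ 1.82×10⁷ rad/s.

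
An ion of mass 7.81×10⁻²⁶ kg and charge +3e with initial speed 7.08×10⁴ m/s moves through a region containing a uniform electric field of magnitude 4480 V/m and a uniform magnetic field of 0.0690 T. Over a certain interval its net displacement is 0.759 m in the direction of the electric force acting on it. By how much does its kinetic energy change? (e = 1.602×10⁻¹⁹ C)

ΔKE ≈ 1.63×10⁻¹⁵ J

The magnetic force is always ⟂ v and does no work; only the electric force changes KE.
ΔKE = F_E · d = |q|E d = (4.806×10⁻¹⁹)(4480)(0.759) ≈ 1.63×10⁻¹⁵ J.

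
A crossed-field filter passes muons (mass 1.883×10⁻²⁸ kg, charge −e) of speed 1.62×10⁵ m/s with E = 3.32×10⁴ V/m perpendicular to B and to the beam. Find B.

B = 0.205 T

Balance of forces in the selector: qE = qvB ⇒ B = E/v.
B = 3.32×10⁴/1.62×10⁵ = 0.205 T.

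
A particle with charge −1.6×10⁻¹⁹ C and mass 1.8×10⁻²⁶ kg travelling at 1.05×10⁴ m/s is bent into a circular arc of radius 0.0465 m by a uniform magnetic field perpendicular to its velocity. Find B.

From |q|vB = mv²/r, B = mv/(|q|r).
B = (1.8×10⁻²⁶)(1.05×10⁴)/((1.6×10⁻¹⁹)(0.0465)) ≈ 0.0254 T.

B ≈ 0.0254 T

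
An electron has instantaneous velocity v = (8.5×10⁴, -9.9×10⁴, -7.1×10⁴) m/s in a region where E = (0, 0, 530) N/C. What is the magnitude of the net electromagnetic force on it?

Only an electric field acts, so F = qE = (−1.602×10⁻¹⁹ C)·(0, 0, 530) = (0, 0, -8.49×10⁻¹⁷) N.
|F| = 8.49×10⁻¹⁷ N.

|F| ≈ 8.49×10⁻¹⁷ N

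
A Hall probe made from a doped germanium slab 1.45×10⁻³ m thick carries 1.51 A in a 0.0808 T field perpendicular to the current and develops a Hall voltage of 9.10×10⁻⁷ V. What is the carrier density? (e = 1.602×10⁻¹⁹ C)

n ≈ 5.77×10²⁶ m⁻³

From V_H = IB/(n e t), n = IB/(V_H e t).
n = (1.51)(0.0808)/((9.10×10⁻⁷)(1.602×10⁻¹⁹)(1.45×10⁻³)) ≈ 5.77×10²⁶ m⁻³.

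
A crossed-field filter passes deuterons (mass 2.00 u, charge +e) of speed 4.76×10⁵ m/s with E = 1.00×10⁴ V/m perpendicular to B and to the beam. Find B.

Balance of forces in the selector: qE = qvB ⇒ B = E/v.
B = 1.00×10⁴/4.76×10⁵ = 0.0210 T.

B = 0.0210 T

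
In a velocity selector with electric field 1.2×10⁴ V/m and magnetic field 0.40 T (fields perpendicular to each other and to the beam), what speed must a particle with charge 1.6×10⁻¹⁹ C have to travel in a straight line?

v = 3.0×10⁴ m/s

For undeflected motion the electric and magnetic forces balance: qE = qvB.
v = E/B = 1.2×10⁴/0.40 = 3.0×10⁴ m/s.
The result is independent of the particle's charge and mass.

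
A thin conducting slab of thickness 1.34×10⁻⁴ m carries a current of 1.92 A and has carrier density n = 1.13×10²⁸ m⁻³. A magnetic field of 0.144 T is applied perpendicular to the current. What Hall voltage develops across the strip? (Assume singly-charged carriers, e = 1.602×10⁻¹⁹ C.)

V_H ≈ 1.14×10⁻⁶ V

V_H = IB/(n e t).
V_H = (1.92)(0.144)/((1.13×10²⁸)(1.602×10⁻¹⁹)(1.34×10⁻⁴)) ≈ 1.14×10⁻⁶ V.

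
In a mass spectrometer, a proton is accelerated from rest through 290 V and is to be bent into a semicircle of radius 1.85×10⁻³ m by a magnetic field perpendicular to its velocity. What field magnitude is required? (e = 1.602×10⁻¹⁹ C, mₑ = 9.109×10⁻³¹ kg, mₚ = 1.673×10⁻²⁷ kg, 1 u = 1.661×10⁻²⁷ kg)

v = √(2|q|V/m) = √(2·1.602×10⁻¹⁹·290/1.673×10⁻²⁷) ≈ 2.357×10⁵ m/s.
B = mv/(|q|r) = (1.673×10⁻²⁷)(2.357×10⁵)/((1.602×10⁻¹⁹)(1.85×10⁻³)) ≈ 1.33 T.

B ≈ 1.33 T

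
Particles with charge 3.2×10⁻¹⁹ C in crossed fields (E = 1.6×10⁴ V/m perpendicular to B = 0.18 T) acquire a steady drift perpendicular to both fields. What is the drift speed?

In crossed fields the guiding centre drifts at v_d = |E×B|/B² = E/B, independent of charge and mass.
v_d = 1.6×10⁴/0.18 = 8.9×10⁴ m/s.

v_d ≈ 8.9×10⁴ m/s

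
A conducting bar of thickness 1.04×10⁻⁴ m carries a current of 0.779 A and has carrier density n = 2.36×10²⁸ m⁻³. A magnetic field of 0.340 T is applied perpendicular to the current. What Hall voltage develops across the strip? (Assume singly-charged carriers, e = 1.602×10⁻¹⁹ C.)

V_H ≈ 6.74×10⁻⁷ V

V_H = IB/(n e t).
V_H = (0.779)(0.340)/((2.36×10²⁸)(1.602×10⁻¹⁹)(1.04×10⁻⁴)) ≈ 6.74×10⁻⁷ V.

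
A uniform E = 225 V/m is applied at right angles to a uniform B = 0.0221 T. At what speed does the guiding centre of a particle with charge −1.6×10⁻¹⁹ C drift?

v_d ≈ 1.02×10⁴ m/s

In crossed fields the guiding centre drifts at v_d = |E×B|/B² = E/B, independent of charge and mass.
v_d = 225/0.0221 = 1.02×10⁴ m/s.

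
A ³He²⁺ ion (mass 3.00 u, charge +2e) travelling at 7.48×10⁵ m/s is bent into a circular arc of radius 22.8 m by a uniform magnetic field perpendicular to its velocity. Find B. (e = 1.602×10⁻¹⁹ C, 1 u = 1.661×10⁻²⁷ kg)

From |q|vB = mv²/r, B = mv/(|q|r).
B = (4.983×10⁻²⁷)(7.48×10⁵)/((3.204×10⁻¹⁹)(22.8)) ≈ 5.10×10⁻⁴ T.

B ≈ 5.10×10⁻⁴ T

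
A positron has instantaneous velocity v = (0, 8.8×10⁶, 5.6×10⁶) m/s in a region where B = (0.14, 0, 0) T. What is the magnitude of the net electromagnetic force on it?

|F| ≈ 2.34×10⁻¹³ N

v×B = (0, 7.84×10⁵, -1.23×10⁶) N/C.
F = q v×B = (1.602×10⁻¹⁹ C)·(0, 7.84×10⁵, -1.23×10⁶) = (0, 1.26×10⁻¹³, -1.97×10⁻¹³) N.
|F| = 2.34×10⁻¹³ N.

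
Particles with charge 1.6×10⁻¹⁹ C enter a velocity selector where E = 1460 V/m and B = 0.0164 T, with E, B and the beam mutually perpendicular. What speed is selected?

Zero net Lorentz force requires |qE| = |q v×B|, i.e. E = vB.
v = E/B = 1460/0.0164 = 8.90×10⁴ m/s.

v = 8.90×10⁴ m/s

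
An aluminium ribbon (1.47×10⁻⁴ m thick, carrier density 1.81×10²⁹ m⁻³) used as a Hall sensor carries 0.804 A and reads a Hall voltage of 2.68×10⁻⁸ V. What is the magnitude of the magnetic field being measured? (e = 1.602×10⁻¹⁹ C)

From V_H = IB/(n e t), B = V_H n e t / I.
B = (2.68×10⁻⁸)(1.81×10²⁹)(1.602×10⁻¹⁹)(1.47×10⁻⁴)/0.804 ≈ 0.142 T.

B ≈ 0.142 T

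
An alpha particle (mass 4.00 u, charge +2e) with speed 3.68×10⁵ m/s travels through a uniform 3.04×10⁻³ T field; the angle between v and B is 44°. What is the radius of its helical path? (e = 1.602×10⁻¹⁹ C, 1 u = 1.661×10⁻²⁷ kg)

v⊥ = v sinθ = 3.68×10⁵·sin44° ≈ 2.556×10⁵ m/s.
r = m v⊥/(|q|B) = (6.644×10⁻²⁷)(2.556×10⁵)/((3.204×10⁻¹⁹)(3.04×10⁻³)) ≈ 1.74 m.

r ≈ 1.74 m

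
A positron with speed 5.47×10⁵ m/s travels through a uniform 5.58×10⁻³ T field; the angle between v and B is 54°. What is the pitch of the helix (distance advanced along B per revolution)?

p ≈ 2.06×10⁻³ m

v∥ = v cosθ = 5.47×10⁵·cos54° ≈ 3.215×10⁵ m/s.
T = 2πm/(|q|B) = 2π(9.109×10⁻³¹)/((1.602×10⁻¹⁹)(5.58×10⁻³)) ≈ 6.403×10⁻⁹ s.
pitch = v∥ T = (3.215×10⁵)(6.403×10⁻⁹) ≈ 2.06×10⁻³ m.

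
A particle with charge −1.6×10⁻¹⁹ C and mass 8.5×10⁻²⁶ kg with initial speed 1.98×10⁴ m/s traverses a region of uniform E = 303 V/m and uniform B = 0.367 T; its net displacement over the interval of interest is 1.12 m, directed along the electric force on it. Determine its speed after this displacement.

v_f ≈ 4.09×10⁴ m/s

B does no work; ΔKE = |q|E d.
½mv_f² = ½mv₀² + |q|Ed = ½(8.5×10⁻²⁶)(1.98×10⁴)² + (1.6×10⁻¹⁹)(303)(1.12) ≈ 1.666×10⁻¹⁷ J + 5.430×10⁻¹⁷ J ≈ 7.096×10⁻¹⁷ J.
v_f = √(2·7.096×10⁻¹⁷/8.5×10⁻²⁶) ≈ 4.09×10⁴ m/s.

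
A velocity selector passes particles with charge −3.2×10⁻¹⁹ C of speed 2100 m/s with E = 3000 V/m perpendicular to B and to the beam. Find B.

Balance of forces in the selector: qE = qvB ⇒ B = E/v.
B = 3000/2100 = 1.4 T.

B = 1.4 T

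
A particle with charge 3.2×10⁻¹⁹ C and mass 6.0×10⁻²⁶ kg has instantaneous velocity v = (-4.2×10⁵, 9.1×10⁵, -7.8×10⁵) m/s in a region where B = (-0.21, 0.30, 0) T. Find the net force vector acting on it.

F ≈ (7.49×10⁻¹⁴, 5.24×10⁻¹⁴, 2.08×10⁻¹⁴) N

v×B = (2.34×10⁵, 1.64×10⁵, 6.51×10⁴) N/C.
F = q v×B = (3.2×10⁻¹⁹ C)·(2.34×10⁵, 1.64×10⁵, 6.51×10⁴) = (7.49×10⁻¹⁴, 5.24×10⁻¹⁴, 2.08×10⁻¹⁴) N.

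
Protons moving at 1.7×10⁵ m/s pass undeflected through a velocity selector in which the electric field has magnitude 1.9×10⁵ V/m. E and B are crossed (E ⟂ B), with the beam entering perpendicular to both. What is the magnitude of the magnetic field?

Balance of forces in the selector: qE = qvB ⇒ B = E/v.
B = 1.9×10⁵/1.7×10⁵ = 1.1 T.

B = 1.1 T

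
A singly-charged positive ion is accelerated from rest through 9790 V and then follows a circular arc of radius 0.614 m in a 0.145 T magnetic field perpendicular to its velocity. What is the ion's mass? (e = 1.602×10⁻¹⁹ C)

Combine |q|V = ½mv² and r = mv/(|q|B): eliminate v to get m = qB²r²/(2V).
m = (1.602×10⁻¹⁹)(0.145)²(0.614)²/(2·9790) ≈ 6.49×10⁻²⁶ kg.

m ≈ 6.49×10⁻²⁶ kg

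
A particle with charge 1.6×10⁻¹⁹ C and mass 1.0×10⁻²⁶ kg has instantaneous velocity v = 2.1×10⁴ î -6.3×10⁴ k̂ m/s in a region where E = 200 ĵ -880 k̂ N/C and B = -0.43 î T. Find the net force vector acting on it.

F ≈ (0, 4.37×10⁻¹⁵, -1.41×10⁻¹⁶) N

v×B = (0, 2.71×10⁴, 0) N/C.
E + v×B = (0, 2.73×10⁴, -880) N/C.
F = q(E + v×B) = (1.6×10⁻¹⁹ C)·(0, 2.73×10⁴, -880) = (0, 4.37×10⁻¹⁵, -1.41×10⁻¹⁶) N.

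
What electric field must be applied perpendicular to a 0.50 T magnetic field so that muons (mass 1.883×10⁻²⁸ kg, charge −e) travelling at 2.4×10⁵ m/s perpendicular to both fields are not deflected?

For straight-line motion qE = qvB, so E = vB.
E = 2.4×10⁵ × 0.50 = 1.2×10⁵ V/m.

E = 1.2×10⁵ V/m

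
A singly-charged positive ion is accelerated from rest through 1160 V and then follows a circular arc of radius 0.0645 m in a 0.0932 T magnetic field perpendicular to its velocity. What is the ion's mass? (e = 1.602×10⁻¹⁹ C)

Combine |q|V = ½mv² and r = mv/(|q|B): eliminate v to get m = qB²r²/(2V).
m = (1.602×10⁻¹⁹)(0.0932)²(0.0645)²/(2·1160) ≈ 2.50×10⁻²⁷ kg.

m ≈ 2.50×10⁻²⁷ kg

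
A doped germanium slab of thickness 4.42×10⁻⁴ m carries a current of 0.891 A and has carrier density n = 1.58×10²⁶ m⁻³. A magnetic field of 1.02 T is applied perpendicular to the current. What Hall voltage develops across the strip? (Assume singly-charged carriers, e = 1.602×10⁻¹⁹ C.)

V_H ≈ 8.12×10⁻⁵ V

V_H = IB/(n e t).
V_H = (0.891)(1.02)/((1.58×10²⁶)(1.602×10⁻¹⁹)(4.42×10⁻⁴)) ≈ 8.12×10⁻⁵ V.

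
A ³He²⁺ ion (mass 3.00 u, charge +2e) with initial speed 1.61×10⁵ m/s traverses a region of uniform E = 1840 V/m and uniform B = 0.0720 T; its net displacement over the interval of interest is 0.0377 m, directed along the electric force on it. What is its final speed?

v_f ≈ 1.87×10⁵ m/s

B does no work; ΔKE = |q|E d.
½mv_f² = ½mv₀² + |q|Ed = ½(4.983×10⁻²⁷)(1.61×10⁵)² + (3.204×10⁻¹⁹)(1840)(0.0377) ≈ 6.458×10⁻¹⁷ J + 2.223×10⁻¹⁷ J ≈ 8.681×10⁻¹⁷ J.
v_f = √(2·8.681×10⁻¹⁷/4.983×10⁻²⁷) ≈ 1.87×10⁵ m/s.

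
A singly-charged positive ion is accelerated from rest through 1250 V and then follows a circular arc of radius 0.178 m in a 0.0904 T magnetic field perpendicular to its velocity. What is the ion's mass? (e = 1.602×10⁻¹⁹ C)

m ≈ 1.66×10⁻²⁶ kg

Combine |q|V = ½mv² and r = mv/(|q|B): eliminate v to get m = qB²r²/(2V).
m = (1.602×10⁻¹⁹)(0.0904)²(0.178)²/(2·1250) ≈ 1.66×10⁻²⁶ kg.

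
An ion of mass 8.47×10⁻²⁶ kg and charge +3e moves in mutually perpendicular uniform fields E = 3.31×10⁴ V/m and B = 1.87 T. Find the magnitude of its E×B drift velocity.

The steady drift has the magnetic force balancing the electric force, so v_d = E/B.
v_d = 3.31×10⁴/1.87 = 1.77×10⁴ m/s.

v_d ≈ 1.77×10⁴ m/s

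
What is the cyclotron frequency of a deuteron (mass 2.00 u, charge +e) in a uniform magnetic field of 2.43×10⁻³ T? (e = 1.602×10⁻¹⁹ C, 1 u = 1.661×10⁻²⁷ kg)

f = |q|B/(2πm).
f = (1.602×10⁻¹⁹)(2.43×10⁻³)/(2π·3.322×10⁻²⁷) ≈ 1.87×10⁴ Hz.

f ≈ 1.87×10⁴ Hz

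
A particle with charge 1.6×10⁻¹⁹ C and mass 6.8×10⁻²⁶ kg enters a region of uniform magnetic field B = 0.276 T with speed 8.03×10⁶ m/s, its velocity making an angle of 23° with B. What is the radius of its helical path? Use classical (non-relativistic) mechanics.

r ≈ 4.83 m

v⊥ = v sinθ = 8.03×10⁶·sin23° ≈ 3.138×10⁶ m/s.
r = m v⊥/(|q|B) = (6.8×10⁻²⁶)(3.138×10⁶)/((1.6×10⁻¹⁹)(0.276)) ≈ 4.83 m.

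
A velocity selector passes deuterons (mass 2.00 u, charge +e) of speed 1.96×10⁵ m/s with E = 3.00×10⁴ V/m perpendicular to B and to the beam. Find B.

Balance of forces in the selector: qE = qvB ⇒ B = E/v.
B = 3.00×10⁴/1.96×10⁵ = 0.153 T.

B = 0.153 T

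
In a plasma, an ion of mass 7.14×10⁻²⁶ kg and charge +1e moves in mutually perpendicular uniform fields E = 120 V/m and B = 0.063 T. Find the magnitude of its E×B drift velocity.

v_d ≈ 1900 m/s

The steady drift has the magnetic force balancing the electric force, so v_d = E/B.
v_d = 120/0.063 = 1900 m/s.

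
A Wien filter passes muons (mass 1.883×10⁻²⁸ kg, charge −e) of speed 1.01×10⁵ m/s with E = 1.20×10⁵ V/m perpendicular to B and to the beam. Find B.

Balance of forces in the selector: qE = qvB ⇒ B = E/v.
B = 1.20×10⁵/1.01×10⁵ = 1.19 T.

B = 1.19 T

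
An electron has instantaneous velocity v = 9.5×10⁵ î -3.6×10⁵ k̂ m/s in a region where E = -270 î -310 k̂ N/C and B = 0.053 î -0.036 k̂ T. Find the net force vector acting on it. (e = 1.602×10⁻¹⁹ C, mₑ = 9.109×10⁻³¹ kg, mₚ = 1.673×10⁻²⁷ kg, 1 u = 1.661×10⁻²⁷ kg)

F ≈ (4.33×10⁻¹⁷, -2.42×10⁻¹⁵, 4.97×10⁻¹⁷) N

v×B = (0, 1.51×10⁴, 0) N/C.
E + v×B = (-270, 1.51×10⁴, -310) N/C.
F = q(E + v×B) = (−1.602×10⁻¹⁹ C)·(-270, 1.51×10⁴, -310) = (4.33×10⁻¹⁷, -2.42×10⁻¹⁵, 4.97×10⁻¹⁷) N.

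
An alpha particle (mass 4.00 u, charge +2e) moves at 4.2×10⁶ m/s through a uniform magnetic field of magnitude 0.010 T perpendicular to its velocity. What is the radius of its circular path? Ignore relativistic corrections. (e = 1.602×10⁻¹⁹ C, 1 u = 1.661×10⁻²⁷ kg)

The magnetic force provides the centripetal force: |q|vB = mv²/r.
r = mv/(|q|B) = (6.644×10⁻²⁷)(4.2×10⁶)/((3.204×10⁻¹⁹)(0.010)) ≈ 8.7 m.

r ≈ 8.7 m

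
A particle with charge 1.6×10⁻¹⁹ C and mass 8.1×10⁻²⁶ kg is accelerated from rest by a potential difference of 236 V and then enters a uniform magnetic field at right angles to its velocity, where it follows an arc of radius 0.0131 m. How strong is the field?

v = √(2|q|V/m) = √(2·1.6×10⁻¹⁹·236/8.1×10⁻²⁶) ≈ 3.053×10⁴ m/s.
B = mv/(|q|r) = (8.1×10⁻²⁶)(3.053×10⁴)/((1.6×10⁻¹⁹)(0.0131)) ≈ 1.18 T.

B ≈ 1.18 T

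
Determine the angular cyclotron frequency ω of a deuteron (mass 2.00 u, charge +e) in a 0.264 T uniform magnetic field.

ω = |q|B/m.
ω = (1.602×10⁻¹⁹)(0.264)/3.322×10⁻²⁷ ≈ 1.27×10⁷ rad/s.

ω ≈ 1.27×10⁷ rad/s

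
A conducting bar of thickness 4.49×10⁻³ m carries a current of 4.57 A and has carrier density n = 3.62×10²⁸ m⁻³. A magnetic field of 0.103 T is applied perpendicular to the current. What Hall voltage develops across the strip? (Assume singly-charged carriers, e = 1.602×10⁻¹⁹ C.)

V_H ≈ 1.81×10⁻⁸ V

V_H = IB/(n e t).
V_H = (4.57)(0.103)/((3.62×10²⁸)(1.602×10⁻¹⁹)(4.49×10⁻³)) ≈ 1.81×10⁻⁸ V.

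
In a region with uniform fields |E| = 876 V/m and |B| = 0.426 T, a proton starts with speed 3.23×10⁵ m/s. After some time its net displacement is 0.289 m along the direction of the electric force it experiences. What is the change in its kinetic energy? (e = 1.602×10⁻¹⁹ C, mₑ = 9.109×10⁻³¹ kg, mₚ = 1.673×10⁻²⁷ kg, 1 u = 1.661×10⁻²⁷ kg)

ΔKE ≈ 4.06×10⁻¹⁷ J

The magnetic force is always ⟂ v and does no work; only the electric force changes KE.
ΔKE = F_E · d = |q|E d = (1.602×10⁻¹⁹)(876)(0.289) ≈ 4.06×10⁻¹⁷ J.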